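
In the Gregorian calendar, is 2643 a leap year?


Gregorian leap year rule: divisible by 4, but not by 100, unless also by 400.
2643 is not divisible by 4 -> not a leap year

No


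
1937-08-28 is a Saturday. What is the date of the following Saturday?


Current: Saturday
Target: Saturday
Days ahead: 7

Next Saturday: 1937-09-04


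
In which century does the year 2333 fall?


Century = (year - 1) // 100 + 1
= (2333 - 1) // 100 + 1
= 2332 // 100 + 1
= 23 + 1

24th century


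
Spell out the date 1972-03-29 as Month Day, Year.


ISO 1972-03-29 parses as year=1972, month=03, day=29
Month 3 -> March

March 29, 1972


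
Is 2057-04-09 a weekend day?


Anchor: Jan 1, 2057. With p = 2057 - 1 = 2056: (p + p//4 - p//100 + p//400) mod 7 = (2056 + 514 - 20 + 5) mod 7 = 2555 mod 7 = 0 -> Monday (Mon=0 ... Sun=6)
Day of year: 99; offset = 98
Weekday index = (0 + 98) mod 7 = 0 -> Monday
Weekend days: Saturday, Sunday

No


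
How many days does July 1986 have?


July 1986

31 days


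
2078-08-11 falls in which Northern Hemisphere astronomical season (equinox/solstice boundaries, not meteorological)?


Date: August 11
Astronomical Summer (approx.; exact equinox/solstice day varies by year): June 21 to September 21
August 11 falls within the Summer window

Summer


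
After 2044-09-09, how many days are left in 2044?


Day of year: 253 of 366
Remaining = 366 - 253

113 days


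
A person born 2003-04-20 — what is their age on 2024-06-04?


Birth: 2003-04-20
Reference: 2024-06-04
Year difference: 2024 - 2003 = 21

21 years old


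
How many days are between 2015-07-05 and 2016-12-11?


From 2015-07-05 to 2016-12-11
2015-07-05: days before July = 31 + 28 + 31 + 30 + 31 + 30 = 181 (2015 is not a leap year); day of year = 181 + 5 = 186
2016-12-11: days before December = 31 + 29 + 31 + 30 + 31 + 30 + 31 + 31 + 30 + 31 + 30 = 335 (2016 is a leap year); day of year = 335 + 11 = 346
Rest of 2015: 365 - 186 = 179
Total = 179 + 346 = 525

525 days


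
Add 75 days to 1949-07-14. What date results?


Start: 1949-07-14, add 75 days
July 1949 has 31 days: 31 - 14 = 17 days to July 31 -> 58 left
August 1949 has 31 days -> 27 left
September 1949: 27 <= 30 -> lands on September 27

Result: 1949-09-27


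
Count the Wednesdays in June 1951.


June 1951 has 30 days
Anchor: Jan 1, 1951. With p = 1951 - 1 = 1950: (p + p//4 - p//100 + p//400) mod 7 = (1950 + 487 - 19 + 4) mod 7 = 2422 mod 7 = 0 -> Monday (Mon=0 ... Sun=6)
Days before June (Jan-May): 151; June 1 index = (0 + 151) mod 7 = 4 -> Friday
First Wednesday is June 6
Wednesdays: 6, 13, 20, 27

4 Wednesdays


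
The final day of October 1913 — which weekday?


October 1913 has 31 days
Anchor: Jan 1, 1913. With p = 1913 - 1 = 1912: (p + p//4 - p//100 + p//400) mod 7 = (1912 + 478 - 19 + 4) mod 7 = 2375 mod 7 = 2 -> Wednesday (Mon=0 ... Sun=6)
Days before October (Jan-Sep): 273; October 1 index = (2 + 273) mod 7 = 2 -> Wednesday
Last day offset: 31 - 1 = 30 days
Weekday index = (2 + 30) mod 7 = 4

Friday, October 31


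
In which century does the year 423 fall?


Century = (year - 1) // 100 + 1
= (423 - 1) // 100 + 1
= 422 // 100 + 1
= 4 + 1

5th century


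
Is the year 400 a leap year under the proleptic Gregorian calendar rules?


Gregorian leap year rule: divisible by 4, but not by 100, unless also by 400.
400 is divisible by 400 -> leap year

Yes


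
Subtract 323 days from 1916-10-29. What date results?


Start: 1916-10-29, subtract 323 days
Back 29 days from October 29 reaches September 30, 1916 -> 294 left
September 1916 has 30 days -> back to August 31, 1916 -> 264 left
August 1916 has 31 days -> back to July 31, 1916 -> 233 left
July 1916 has 31 days -> back to June 30, 1916 -> 202 left
June 1916 has 30 days -> back to May 31, 1916 -> 172 left
May 1916 has 31 days -> back to April 30, 1916 -> 141 left
April 1916 has 30 days -> back to March 31, 1916 -> 111 left
March 1916 has 31 days -> back to February 29, 1916 -> 80 left
February 1916 has 29 days -> back to January 31, 1916 -> 51 left
January 1916 has 31 days -> back to December 31, 1915 -> 20 left
December 1915: 31 - 20 = 11 -> lands on December 11

Result: 1915-12-11


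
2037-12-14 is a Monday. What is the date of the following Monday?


Current: Monday
Target: Monday
Days ahead: 7

Next Monday: 2037-12-21


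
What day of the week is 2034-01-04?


Date: January 4, 2034
Anchor: Jan 1, 2034. With p = 2034 - 1 = 2033: (p + p//4 - p//100 + p//400) mod 7 = (2033 + 508 - 20 + 5) mod 7 = 2526 mod 7 = 6 -> Sunday (Mon=0 ... Sun=6)
Days into year = 4 - 1 = 3
Weekday index = (6 + 3) mod 7 = 2

Day of the week: Wednesday


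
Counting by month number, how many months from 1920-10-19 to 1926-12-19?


From October 1920 to December 1926
6 years * 12 = 72 months, plus 2 months = 74

74 months


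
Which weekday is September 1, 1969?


Target: September 1, 1969
Anchor: Jan 1, 1969. With p = 1969 - 1 = 1968: (p + p//4 - p//100 + p//400) mod 7 = (1968 + 492 - 19 + 4) mod 7 = 2445 mod 7 = 2 -> Wednesday (Mon=0 ... Sun=6)
Days before September (Jan-Aug): 243 days
Weekday index = (2 + 243) mod 7 = 0

Monday


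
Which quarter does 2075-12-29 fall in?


Month: December (month 12)
Q1: Jan-Mar, Q2: Apr-Jun, Q3: Jul-Sep, Q4: Oct-Dec

Q4


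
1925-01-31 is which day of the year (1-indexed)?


Date: January 31, 1925
No months before January
Plus 31 days in January

Day of year: 31


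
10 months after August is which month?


August is month 8
8 + 10 = 18; wrap: 18 - 12 = 6

June


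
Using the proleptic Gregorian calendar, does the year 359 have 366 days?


Gregorian leap year rule: divisible by 4, but not by 100, unless also by 400.
359 is not divisible by 4 -> not a leap year

No


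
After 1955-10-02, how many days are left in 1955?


Day of year: 275 of 365
Remaining = 365 - 275

90 days


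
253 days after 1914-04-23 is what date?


Start: 1914-04-23, add 253 days
April 1914 has 30 days: 30 - 23 = 7 days to April 30 -> 246 left
May 1914 has 31 days -> 215 left
June 1914 has 30 days -> 185 left
July 1914 has 31 days -> 154 left
August 1914 has 31 days -> 123 left
September 1914 has 30 days -> 93 left
October 1914 has 31 days -> 62 left
November 1914 has 30 days -> 32 left
December 1914 has 31 days -> 1 left
January 1915: 1 <= 31 -> lands on January 1

Result: 1915-01-01


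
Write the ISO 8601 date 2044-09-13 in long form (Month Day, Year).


ISO 2044-09-13 parses as year=2044, month=09, day=13
Month 9 -> September

September 13, 2044


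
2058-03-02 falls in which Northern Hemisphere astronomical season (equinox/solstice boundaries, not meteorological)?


Date: March 2
Astronomical Winter (approx.; exact equinox/solstice day varies by year): December 21 to March 19
March 2 falls within the Winter window

Winter


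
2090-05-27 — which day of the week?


Date: May 27, 2090
Anchor: Jan 1, 2090. With p = 2090 - 1 = 2089: (p + p//4 - p//100 + p//400) mod 7 = (2089 + 522 - 20 + 5) mod 7 = 2596 mod 7 = 6 -> Sunday (Mon=0 ... Sun=6)
Days before May (Jan-Apr): 120; offset = 120 + 27 - 1 = 146
Weekday index = (6 + 146) mod 7 = 5

Day of the week: Saturday


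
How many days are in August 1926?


August 1926

31 days


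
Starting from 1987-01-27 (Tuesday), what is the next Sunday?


Current: Tuesday
Target: Sunday
Days ahead: 5

Next Sunday: 1987-02-01


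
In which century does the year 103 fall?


Century = (year - 1) // 100 + 1
= (103 - 1) // 100 + 1
= 102 // 100 + 1
= 1 + 1

2nd century


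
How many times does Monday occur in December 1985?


December 1985 has 31 days
Anchor: Jan 1, 1985. With p = 1985 - 1 = 1984: (p + p//4 - p//100 + p//400) mod 7 = (1984 + 496 - 19 + 4) mod 7 = 2465 mod 7 = 1 -> Tuesday (Mon=0 ... Sun=6)
Days before December (Jan-Nov): 334; December 1 index = (1 + 334) mod 7 = 6 -> Sunday
First Monday is December 2
Mondays: 2, 9, 16, 23, 30

5 Mondays


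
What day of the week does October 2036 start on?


Target: October 1, 2036
Anchor: Jan 1, 2036. With p = 2036 - 1 = 2035: (p + p//4 - p//100 + p//400) mod 7 = (2035 + 508 - 20 + 5) mod 7 = 2528 mod 7 = 1 -> Tuesday (Mon=0 ... Sun=6)
Days before October (Jan-Sep): 274 days
Weekday index = (1 + 274) mod 7 = 2

Wednesday


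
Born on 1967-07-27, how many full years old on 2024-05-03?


Birth: 1967-07-27
Reference: 2024-05-03
Year difference: 2024 - 1967 = 57
Birthday not yet reached in 2024, subtract 1

56 years old


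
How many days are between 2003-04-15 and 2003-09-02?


From 2003-04-15 to 2003-09-02
2003-04-15: days before April = 31 + 28 + 31 = 90 (2003 is not a leap year); day of year = 90 + 15 = 105
2003-09-02: days before September = 31 + 28 + 31 + 30 + 31 + 30 + 31 + 31 = 243 (2003 is not a leap year); day of year = 243 + 2 = 245
Same year: 245 - 105 = 140

140 days


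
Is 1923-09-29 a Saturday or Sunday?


Anchor: Jan 1, 1923. With p = 1923 - 1 = 1922: (p + p//4 - p//100 + p//400) mod 7 = (1922 + 480 - 19 + 4) mod 7 = 2387 mod 7 = 0 -> Monday (Mon=0 ... Sun=6)
Day of year: 272; offset = 271
Weekday index = (0 + 271) mod 7 = 5 -> Saturday
Weekend days: Saturday, Sunday

Yes


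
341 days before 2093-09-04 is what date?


Start: 2093-09-04, subtract 341 days
Back 4 days from September 4 reaches August 31, 2093 -> 337 left
August 2093 has 31 days -> back to July 31, 2093 -> 306 left
July 2093 has 31 days -> back to June 30, 2093 -> 275 left
June 2093 has 30 days -> back to May 31, 2093 -> 245 left
May 2093 has 31 days -> back to April 30, 2093 -> 214 left
April 2093 has 30 days -> back to March 31, 2093 -> 184 left
March 2093 has 31 days -> back to February 28, 2093 -> 153 left
February 2093 has 28 days -> back to January 31, 2093 -> 125 left
January 2093 has 31 days -> back to December 31, 2092 -> 94 left
December 2092 has 31 days -> back to November 30, 2092 -> 63 left
November 2092 has 30 days -> back to October 31, 2092 -> 33 left
October 2092 has 31 days -> back to September 30, 2092 -> 2 left
September 2092: 30 - 2 = 28 -> lands on September 28

Result: 2092-09-28


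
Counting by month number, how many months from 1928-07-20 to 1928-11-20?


From July 1928 to November 1928
0 years * 12 = 0 months, plus 4 months = 4

4 months


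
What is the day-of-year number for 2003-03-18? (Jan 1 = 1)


Date: March 18, 2003
Days in months 1 through 2: 59
Plus 18 days in March

Day of year: 77


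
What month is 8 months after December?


December is month 12
12 + 8 = 20; wrap: 20 - 12 = 8

August


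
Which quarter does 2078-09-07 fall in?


Month: September (month 9)
Q1: Jan-Mar, Q2: Apr-Jun, Q3: Jul-Sep, Q4: Oct-Dec

Q3


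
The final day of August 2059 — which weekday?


August 2059 has 31 days
Anchor: Jan 1, 2059. With p = 2059 - 1 = 2058: (p + p//4 - p//100 + p//400) mod 7 = (2058 + 514 - 20 + 5) mod 7 = 2557 mod 7 = 2 -> Wednesday (Mon=0 ... Sun=6)
Days before August (Jan-Jul): 212; August 1 index = (2 + 212) mod 7 = 4 -> Friday
Last day offset: 31 - 1 = 30 days
Weekday index = (4 + 30) mod 7 = 6

Sunday, August 31


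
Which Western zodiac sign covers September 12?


Date: September 12
Conventional tropical zodiac dates: Virgo from August 23 onward; Libra starts September 23
September 12 falls within the Virgo range

Virgo


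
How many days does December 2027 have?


December 2027

31 days


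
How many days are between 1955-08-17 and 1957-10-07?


From 1955-08-17 to 1957-10-07
1955-08-17: days before August = 31 + 28 + 31 + 30 + 31 + 30 + 31 = 212 (1955 is not a leap year); day of year = 212 + 17 = 229
1957-10-07: days before October = 31 + 28 + 31 + 30 + 31 + 30 + 31 + 31 + 30 = 273 (1957 is not a leap year); day of year = 273 + 7 = 280
Rest of 1955: 365 - 229 = 136
Full years 1956 (366): 366
Total = 136 + 366 + 280 = 782

782 days


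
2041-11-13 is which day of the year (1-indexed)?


Date: November 13, 2041
Days in months 1 through 10: 304
Plus 13 days in November

Day of year: 317


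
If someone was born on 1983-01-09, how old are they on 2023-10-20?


Birth: 1983-01-09
Reference: 2023-10-20
Year difference: 2023 - 1983 = 40

40 years old


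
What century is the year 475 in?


Century = (year - 1) // 100 + 1
= (475 - 1) // 100 + 1
= 474 // 100 + 1
= 4 + 1

5th century


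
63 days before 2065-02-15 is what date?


Start: 2065-02-15, subtract 63 days
Back 15 days from February 15 reaches January 31, 2065 -> 48 left
January 2065 has 31 days -> back to December 31, 2064 -> 17 left
December 2064: 31 - 17 = 14 -> lands on December 14

Result: 2064-12-14


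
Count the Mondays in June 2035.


June 2035 has 30 days
Anchor: Jan 1, 2035. With p = 2035 - 1 = 2034: (p + p//4 - p//100 + p//400) mod 7 = (2034 + 508 - 20 + 5) mod 7 = 2527 mod 7 = 0 -> Monday (Mon=0 ... Sun=6)
Days before June (Jan-May): 151; June 1 index = (0 + 151) mod 7 = 4 -> Friday
First Monday is June 4
Mondays: 4, 11, 18, 25

4 Mondays


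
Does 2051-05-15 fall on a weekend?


Anchor: Jan 1, 2051. With p = 2051 - 1 = 2050: (p + p//4 - p//100 + p//400) mod 7 = (2050 + 512 - 20 + 5) mod 7 = 2547 mod 7 = 6 -> Sunday (Mon=0 ... Sun=6)
Day of year: 135; offset = 134
Weekday index = (6 + 134) mod 7 = 0 -> Monday
Weekend days: Saturday, Sunday

No


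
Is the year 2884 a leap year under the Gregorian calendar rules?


Gregorian leap year rule: divisible by 4, but not by 100, unless also by 400.
2884 is divisible by 4 but not 100 -> leap year

Yes


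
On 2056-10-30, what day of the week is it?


Date: October 30, 2056
Anchor: Jan 1, 2056. With p = 2056 - 1 = 2055: (p + p//4 - p//100 + p//400) mod 7 = (2055 + 513 - 20 + 5) mod 7 = 2553 mod 7 = 5 -> Saturday (Mon=0 ... Sun=6)
Days before October (Jan-Sep): 274; offset = 274 + 30 - 1 = 303
Weekday index = (5 + 303) mod 7 = 0

Day of the week: Monday


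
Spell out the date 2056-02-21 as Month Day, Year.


ISO 2056-02-21 parses as year=2056, month=02, day=21
Month 2 -> February

February 21, 2056


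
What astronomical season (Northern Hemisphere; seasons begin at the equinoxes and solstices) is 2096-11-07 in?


Date: November 7
Astronomical Autumn (approx.; exact equinox/solstice day varies by year): September 22 to December 20
November 7 falls within the Autumn window

Autumn


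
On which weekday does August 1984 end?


August 1984 has 31 days
Anchor: Jan 1, 1984. With p = 1984 - 1 = 1983: (p + p//4 - p//100 + p//400) mod 7 = (1983 + 495 - 19 + 4) mod 7 = 2463 mod 7 = 6 -> Sunday (Mon=0 ... Sun=6)
Days before August (Jan-Jul): 213; August 1 index = (6 + 213) mod 7 = 2 -> Wednesday
Last day offset: 31 - 1 = 30 days
Weekday index = (2 + 30) mod 7 = 4

Friday, August 31


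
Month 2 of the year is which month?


Month 2 of 12

February


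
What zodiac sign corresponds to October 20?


Date: October 20
Conventional tropical zodiac dates: Libra from September 23 onward; Scorpio starts October 23
October 20 falls within the Libra range

Libra


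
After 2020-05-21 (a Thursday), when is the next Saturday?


Current: Thursday
Target: Saturday
Days ahead: 2

Next Saturday: 2020-05-23


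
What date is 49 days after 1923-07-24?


Start: 1923-07-24, add 49 days
July 1923 has 31 days: 31 - 24 = 7 days to July 31 -> 42 left
August 1923 has 31 days -> 11 left
September 1923: 11 <= 30 -> lands on September 11

Result: 1923-09-11


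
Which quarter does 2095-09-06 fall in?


Month: September (month 9)
Q1: Jan-Mar, Q2: Apr-Jun, Q3: Jul-Sep, Q4: Oct-Dec

Q3


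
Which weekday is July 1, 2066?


Target: July 1, 2066
Anchor: Jan 1, 2066. With p = 2066 - 1 = 2065: (p + p//4 - p//100 + p//400) mod 7 = (2065 + 516 - 20 + 5) mod 7 = 2566 mod 7 = 4 -> Friday (Mon=0 ... Sun=6)
Days before July (Jan-Jun): 181 days
Weekday index = (4 + 181) mod 7 = 3

Thursday


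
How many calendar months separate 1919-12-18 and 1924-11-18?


From December 1919 to November 1924
5 years * 12 = 60 months, minus 1 month = 59

59 months


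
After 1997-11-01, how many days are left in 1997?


Day of year: 305 of 365
Remaining = 365 - 305

60 days


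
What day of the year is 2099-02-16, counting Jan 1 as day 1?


Date: February 16, 2099
Days in months 1 through 1: 31
Plus 16 days in February

Day of year: 47


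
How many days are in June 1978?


June 1978

30 days


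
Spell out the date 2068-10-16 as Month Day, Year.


ISO 2068-10-16 parses as year=2068, month=10, day=16
Month 10 -> October

October 16, 2068


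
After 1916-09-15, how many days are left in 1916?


Day of year: 259 of 366
Remaining = 366 - 259

107 days


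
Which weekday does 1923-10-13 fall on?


Date: October 13, 1923
Anchor: Jan 1, 1923. With p = 1923 - 1 = 1922: (p + p//4 - p//100 + p//400) mod 7 = (1922 + 480 - 19 + 4) mod 7 = 2387 mod 7 = 0 -> Monday (Mon=0 ... Sun=6)
Days before October (Jan-Sep): 273; offset = 273 + 13 - 1 = 285
Weekday index = (0 + 285) mod 7 = 5

Day of the week: Saturday


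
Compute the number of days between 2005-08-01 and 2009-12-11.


From 2005-08-01 to 2009-12-11
2005-08-01: days before August = 31 + 28 + 31 + 30 + 31 + 30 + 31 = 212 (2005 is not a leap year); day of year = 212 + 1 = 213
2009-12-11: days before December = 31 + 28 + 31 + 30 + 31 + 30 + 31 + 31 + 30 + 31 + 30 = 334 (2009 is not a leap year); day of year = 334 + 11 = 345
Rest of 2005: 365 - 213 = 152
Full years 2006 (365), 2007 (365), 2008 (366): 1096
Total = 152 + 1096 + 345 = 1593

1593 days


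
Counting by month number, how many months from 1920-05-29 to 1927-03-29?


From May 1920 to March 1927
7 years * 12 = 84 months, minus 2 months = 82

82 months


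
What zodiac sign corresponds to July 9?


Date: July 9
Conventional tropical zodiac dates: Cancer from June 21 onward; Leo starts July 23
July 9 falls within the Cancer range

Cancer


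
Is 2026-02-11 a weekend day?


Anchor: Jan 1, 2026. With p = 2026 - 1 = 2025: (p + p//4 - p//100 + p//400) mod 7 = (2025 + 506 - 20 + 5) mod 7 = 2516 mod 7 = 3 -> Thursday (Mon=0 ... Sun=6)
Day of year: 42; offset = 41
Weekday index = (3 + 41) mod 7 = 2 -> Wednesday
Weekend days: Saturday, Sunday

No


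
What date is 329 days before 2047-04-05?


Start: 2047-04-05, subtract 329 days
Back 5 days from April 5 reaches March 31, 2047 -> 324 left
March 2047 has 31 days -> back to February 28, 2047 -> 293 left
February 2047 has 28 days -> back to January 31, 2047 -> 265 left
January 2047 has 31 days -> back to December 31, 2046 -> 234 left
December 2046 has 31 days -> back to November 30, 2046 -> 203 left
November 2046 has 30 days -> back to October 31, 2046 -> 173 left
October 2046 has 31 days -> back to September 30, 2046 -> 142 left
September 2046 has 30 days -> back to August 31, 2046 -> 112 left
August 2046 has 31 days -> back to July 31, 2046 -> 81 left
July 2046 has 31 days -> back to June 30, 2046 -> 50 left
June 2046 has 30 days -> back to May 31, 2046 -> 20 left
May 2046: 31 - 20 = 11 -> lands on May 11

Result: 2046-05-11


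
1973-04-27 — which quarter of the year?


Month: April (month 4)
Q1: Jan-Mar, Q2: Apr-Jun, Q3: Jul-Sep, Q4: Oct-Dec

Q2


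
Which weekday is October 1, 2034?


Target: October 1, 2034
Anchor: Jan 1, 2034. With p = 2034 - 1 = 2033: (p + p//4 - p//100 + p//400) mod 7 = (2033 + 508 - 20 + 5) mod 7 = 2526 mod 7 = 6 -> Sunday (Mon=0 ... Sun=6)
Days before October (Jan-Sep): 273 days
Weekday index = (6 + 273) mod 7 = 6

Sunday


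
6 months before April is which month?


April is month 4
4 - 6 = -2; wrap: -2 + 12 = 10

October


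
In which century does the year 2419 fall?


Century = (year - 1) // 100 + 1
= (2419 - 1) // 100 + 1
= 2418 // 100 + 1
= 24 + 1

25th century


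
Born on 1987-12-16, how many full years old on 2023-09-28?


Birth: 1987-12-16
Reference: 2023-09-28
Year difference: 2023 - 1987 = 36
Birthday not yet reached in 2023, subtract 1

35 years old


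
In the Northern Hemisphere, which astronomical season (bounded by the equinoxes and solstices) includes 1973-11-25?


Date: November 25
Astronomical Autumn (approx.; exact equinox/solstice day varies by year): September 22 to December 20
November 25 falls within the Autumn window

Autumn


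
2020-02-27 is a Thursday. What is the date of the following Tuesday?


Current: Thursday
Target: Tuesday
Days ahead: 5

Next Tuesday: 2020-03-03


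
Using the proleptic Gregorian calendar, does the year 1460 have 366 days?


Gregorian leap year rule: divisible by 4, but not by 100, unless also by 400.
1460 is divisible by 4 but not 100 -> leap year

Yes


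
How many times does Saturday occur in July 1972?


July 1972 has 31 days
Anchor: Jan 1, 1972. With p = 1972 - 1 = 1971: (p + p//4 - p//100 + p//400) mod 7 = (1971 + 492 - 19 + 4) mod 7 = 2448 mod 7 = 5 -> Saturday (Mon=0 ... Sun=6)
Days before July (Jan-Jun): 182; July 1 index = (5 + 182) mod 7 = 5 -> Saturday
First Saturday is July 1
Saturdays: 1, 8, 15, 22, 29

5 Saturdays


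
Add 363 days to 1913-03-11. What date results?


Start: 1913-03-11, add 363 days
March 1913 has 31 days: 31 - 11 = 20 days to March 31 -> 343 left
April 1913 has 30 days -> 313 left
May 1913 has 31 days -> 282 left
June 1913 has 30 days -> 252 left
July 1913 has 31 days -> 221 left
August 1913 has 31 days -> 190 left
September 1913 has 30 days -> 160 left
October 1913 has 31 days -> 129 left
November 1913 has 30 days -> 99 left
December 1913 has 31 days -> 68 left
January 1914 has 31 days -> 37 left
February 1914 has 28 days -> 9 left
March 1914: 9 <= 31 -> lands on March 9

Result: 1914-03-09


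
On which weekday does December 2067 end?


December 2067 has 31 days
Anchor: Jan 1, 2067. With p = 2067 - 1 = 2066: (p + p//4 - p//100 + p//400) mod 7 = (2066 + 516 - 20 + 5) mod 7 = 2567 mod 7 = 5 -> Saturday (Mon=0 ... Sun=6)
Days before December (Jan-Nov): 334; December 1 index = (5 + 334) mod 7 = 3 -> Thursday
Last day offset: 31 - 1 = 30 days
Weekday index = (3 + 30) mod 7 = 5

Saturday, December 31


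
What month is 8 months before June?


June is month 6
6 - 8 = -2; wrap: -2 + 12 = 10

October


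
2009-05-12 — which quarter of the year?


Month: May (month 5)
Q1: Jan-Mar, Q2: Apr-Jun, Q3: Jul-Sep, Q4: Oct-Dec

Q2


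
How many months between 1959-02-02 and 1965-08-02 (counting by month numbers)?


From February 1959 to August 1965
6 years * 12 = 72 months, plus 6 months = 78

78 months


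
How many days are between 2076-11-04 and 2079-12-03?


From 2076-11-04 to 2079-12-03
2076-11-04: days before November = 31 + 29 + 31 + 30 + 31 + 30 + 31 + 31 + 30 + 31 = 305 (2076 is a leap year); day of year = 305 + 4 = 309
2079-12-03: days before December = 31 + 28 + 31 + 30 + 31 + 30 + 31 + 31 + 30 + 31 + 30 = 334 (2079 is not a leap year); day of year = 334 + 3 = 337
Rest of 2076: 366 - 309 = 57
Full years 2077 (365), 2078 (365): 730
Total = 57 + 730 + 337 = 1124

1124 days


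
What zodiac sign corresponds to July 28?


Date: July 28
Conventional tropical zodiac dates: Leo from July 23 onward; Virgo starts August 23
July 28 falls within the Leo range

Leo


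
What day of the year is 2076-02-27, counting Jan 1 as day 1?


Date: February 27, 2076
Days in months 1 through 1: 31
Plus 27 days in February

Day of year: 58


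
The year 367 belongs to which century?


Century = (year - 1) // 100 + 1
= (367 - 1) // 100 + 1
= 366 // 100 + 1
= 3 + 1

4th century


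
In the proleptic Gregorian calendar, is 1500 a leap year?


Gregorian leap year rule: divisible by 4, but not by 100, unless also by 400.
1500 is divisible by 100 but not 400 -> not a leap year

No


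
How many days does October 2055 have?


October 2055

31 days


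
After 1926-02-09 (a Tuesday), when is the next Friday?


Current: Tuesday
Target: Friday
Days ahead: 3

Next Friday: 1926-02-12


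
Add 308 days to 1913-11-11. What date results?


Start: 1913-11-11, add 308 days
November 1913 has 30 days: 30 - 11 = 19 days to November 30 -> 289 left
December 1913 has 31 days -> 258 left
January 1914 has 31 days -> 227 left
February 1914 has 28 days -> 199 left
March 1914 has 31 days -> 168 left
April 1914 has 30 days -> 138 left
May 1914 has 31 days -> 107 left
June 1914 has 30 days -> 77 left
July 1914 has 31 days -> 46 left
August 1914 has 31 days -> 15 left
September 1914: 15 <= 30 -> lands on September 15

Result: 1914-09-15


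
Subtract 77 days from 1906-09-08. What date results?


Start: 1906-09-08, subtract 77 days
Back 8 days from September 8 reaches August 31, 1906 -> 69 left
August 1906 has 31 days -> back to July 31, 1906 -> 38 left
July 1906 has 31 days -> back to June 30, 1906 -> 7 left
June 1906: 30 - 7 = 23 -> lands on June 23

Result: 1906-06-23


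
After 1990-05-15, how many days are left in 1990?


Day of year: 135 of 365
Remaining = 365 - 135

230 days


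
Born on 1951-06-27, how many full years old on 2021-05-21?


Birth: 1951-06-27
Reference: 2021-05-21
Year difference: 2021 - 1951 = 70
Birthday not yet reached in 2021, subtract 1

69 years old


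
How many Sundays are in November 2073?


November 2073 has 30 days
Anchor: Jan 1, 2073. With p = 2073 - 1 = 2072: (p + p//4 - p//100 + p//400) mod 7 = (2072 + 518 - 20 + 5) mod 7 = 2575 mod 7 = 6 -> Sunday (Mon=0 ... Sun=6)
Days before November (Jan-Oct): 304; November 1 index = (6 + 304) mod 7 = 2 -> Wednesday
First Sunday is November 5
Sundays: 5, 12, 19, 26

4 Sundays


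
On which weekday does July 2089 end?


July 2089 has 31 days
Anchor: Jan 1, 2089. With p = 2089 - 1 = 2088: (p + p//4 - p//100 + p//400) mod 7 = (2088 + 522 - 20 + 5) mod 7 = 2595 mod 7 = 5 -> Saturday (Mon=0 ... Sun=6)
Days before July (Jan-Jun): 181; July 1 index = (5 + 181) mod 7 = 4 -> Friday
Last day offset: 31 - 1 = 30 days
Weekday index = (4 + 30) mod 7 = 6

Sunday, July 31


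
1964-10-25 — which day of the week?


Date: October 25, 1964
Anchor: Jan 1, 1964. With p = 1964 - 1 = 1963: (p + p//4 - p//100 + p//400) mod 7 = (1963 + 490 - 19 + 4) mod 7 = 2438 mod 7 = 2 -> Wednesday (Mon=0 ... Sun=6)
Days before October (Jan-Sep): 274; offset = 274 + 25 - 1 = 298
Weekday index = (2 + 298) mod 7 = 6

Day of the week: Sunday


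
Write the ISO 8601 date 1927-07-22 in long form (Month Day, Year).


ISO 1927-07-22 parses as year=1927, month=07, day=22
Month 7 -> July

July 22, 1927


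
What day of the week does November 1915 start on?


Target: November 1, 1915
Anchor: Jan 1, 1915. With p = 1915 - 1 = 1914: (p + p//4 - p//100 + p//400) mod 7 = (1914 + 478 - 19 + 4) mod 7 = 2377 mod 7 = 4 -> Friday (Mon=0 ... Sun=6)
Days before November (Jan-Oct): 304 days
Weekday index = (4 + 304) mod 7 = 0

Monday


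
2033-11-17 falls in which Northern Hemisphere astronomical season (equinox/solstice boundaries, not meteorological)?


Date: November 17
Astronomical Autumn (approx.; exact equinox/solstice day varies by year): September 22 to December 20
November 17 falls within the Autumn window

Autumn


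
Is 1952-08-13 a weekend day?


Anchor: Jan 1, 1952. With p = 1952 - 1 = 1951: (p + p//4 - p//100 + p//400) mod 7 = (1951 + 487 - 19 + 4) mod 7 = 2423 mod 7 = 1 -> Tuesday (Mon=0 ... Sun=6)
Day of year: 226; offset = 225
Weekday index = (1 + 225) mod 7 = 2 -> Wednesday
Weekend days: Saturday, Sunday

No


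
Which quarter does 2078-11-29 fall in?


Month: November (month 11)
Q1: Jan-Mar, Q2: Apr-Jun, Q3: Jul-Sep, Q4: Oct-Dec

Q4


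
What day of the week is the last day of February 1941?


February 1941 has 28 days
Anchor: Jan 1, 1941. With p = 1941 - 1 = 1940: (p + p//4 - p//100 + p//400) mod 7 = (1940 + 485 - 19 + 4) mod 7 = 2410 mod 7 = 2 -> Wednesday (Mon=0 ... Sun=6)
Days before February (Jan): 31; February 1 index = (2 + 31) mod 7 = 5 -> Saturday
Last day offset: 28 - 1 = 27 days
Weekday index = (5 + 27) mod 7 = 4

Friday, February 28


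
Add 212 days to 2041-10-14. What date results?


Start: 2041-10-14, add 212 days
October 2041 has 31 days: 31 - 14 = 17 days to October 31 -> 195 left
November 2041 has 30 days -> 165 left
December 2041 has 31 days -> 134 left
January 2042 has 31 days -> 103 left
February 2042 has 28 days -> 75 left
March 2042 has 31 days -> 44 left
April 2042 has 30 days -> 14 left
May 2042: 14 <= 31 -> lands on May 14

Result: 2042-05-14


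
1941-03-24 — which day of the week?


Date: March 24, 1941
Anchor: Jan 1, 1941. With p = 1941 - 1 = 1940: (p + p//4 - p//100 + p//400) mod 7 = (1940 + 485 - 19 + 4) mod 7 = 2410 mod 7 = 2 -> Wednesday (Mon=0 ... Sun=6)
Days before March (Jan-Feb): 59; offset = 59 + 24 - 1 = 82
Weekday index = (2 + 82) mod 7 = 0

Day of the week: Monday


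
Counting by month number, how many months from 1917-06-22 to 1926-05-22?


From June 1917 to May 1926
9 years * 12 = 108 months, minus 1 month = 107

107 months


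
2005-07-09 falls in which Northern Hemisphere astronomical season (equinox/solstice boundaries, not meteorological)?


Date: July 9
Astronomical Summer (approx.; exact equinox/solstice day varies by year): June 21 to September 21
July 9 falls within the Summer window

Summer


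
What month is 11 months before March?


March is month 3
3 - 11 = -8; wrap: -8 + 12 = 4

April


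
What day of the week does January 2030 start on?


Target: January 1, 2030
Anchor: Jan 1, 2030. With p = 2030 - 1 = 2029: (p + p//4 - p//100 + p//400) mod 7 = (2029 + 507 - 20 + 5) mod 7 = 2521 mod 7 = 1 -> Tuesday (Mon=0 ... Sun=6)
Offset from anchor: 0 days
Weekday index = (1 + 0) mod 7 = 1

Tuesday


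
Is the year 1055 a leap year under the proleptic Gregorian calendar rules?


Gregorian leap year rule: divisible by 4, but not by 100, unless also by 400.
1055 is not divisible by 4 -> not a leap year

No


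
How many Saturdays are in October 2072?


October 2072 has 31 days
Anchor: Jan 1, 2072. With p = 2072 - 1 = 2071: (p + p//4 - p//100 + p//400) mod 7 = (2071 + 517 - 20 + 5) mod 7 = 2573 mod 7 = 4 -> Friday (Mon=0 ... Sun=6)
Days before October (Jan-Sep): 274; October 1 index = (4 + 274) mod 7 = 5 -> Saturday
First Saturday is October 1
Saturdays: 1, 8, 15, 22, 29

5 Saturdays


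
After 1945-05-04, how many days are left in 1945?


Day of year: 124 of 365
Remaining = 365 - 124

241 days


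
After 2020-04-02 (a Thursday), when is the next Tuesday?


Current: Thursday
Target: Tuesday
Days ahead: 5

Next Tuesday: 2020-04-07


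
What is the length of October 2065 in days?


October 2065

31 days


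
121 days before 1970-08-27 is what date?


Start: 1970-08-27, subtract 121 days
Back 27 days from August 27 reaches July 31, 1970 -> 94 left
July 1970 has 31 days -> back to June 30, 1970 -> 63 left
June 1970 has 30 days -> back to May 31, 1970 -> 33 left
May 1970 has 31 days -> back to April 30, 1970 -> 2 left
April 1970: 30 - 2 = 28 -> lands on April 28

Result: 1970-04-28


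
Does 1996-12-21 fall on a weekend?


Anchor: Jan 1, 1996. With p = 1996 - 1 = 1995: (p + p//4 - p//100 + p//400) mod 7 = (1995 + 498 - 19 + 4) mod 7 = 2478 mod 7 = 0 -> Monday (Mon=0 ... Sun=6)
Day of year: 356; offset = 355
Weekday index = (0 + 355) mod 7 = 5 -> Saturday
Weekend days: Saturday, Sunday

Yes


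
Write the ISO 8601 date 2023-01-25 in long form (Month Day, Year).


ISO 2023-01-25 parses as year=2023, month=01, day=25
Month 1 -> January

January 25, 2023


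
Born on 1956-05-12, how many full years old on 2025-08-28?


Birth: 1956-05-12
Reference: 2025-08-28
Year difference: 2025 - 1956 = 69

69 years old


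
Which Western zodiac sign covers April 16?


Date: April 16
Conventional tropical zodiac dates: Aries from March 21 onward; Taurus starts April 20
April 16 falls within the Aries range

Aries


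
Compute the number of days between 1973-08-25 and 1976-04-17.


From 1973-08-25 to 1976-04-17
1973-08-25: days before August = 31 + 28 + 31 + 30 + 31 + 30 + 31 = 212 (1973 is not a leap year); day of year = 212 + 25 = 237
1976-04-17: days before April = 31 + 29 + 31 = 91 (1976 is a leap year); day of year = 91 + 17 = 108
Rest of 1973: 365 - 237 = 128
Full years 1974 (365), 1975 (365): 730
Total = 128 + 730 + 108 = 966

966 days


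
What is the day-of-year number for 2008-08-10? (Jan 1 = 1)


Date: August 10, 2008
Days in months 1 through 7: 213
Plus 10 days in August

Day of year: 223


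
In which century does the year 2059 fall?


Century = (year - 1) // 100 + 1
= (2059 - 1) // 100 + 1
= 2058 // 100 + 1
= 20 + 1

21st century


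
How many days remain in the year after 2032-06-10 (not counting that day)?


Day of year: 162 of 366
Remaining = 366 - 162

204 days


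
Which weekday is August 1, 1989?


Target: August 1, 1989
Anchor: Jan 1, 1989. With p = 1989 - 1 = 1988: (p + p//4 - p//100 + p//400) mod 7 = (1988 + 497 - 19 + 4) mod 7 = 2470 mod 7 = 6 -> Sunday (Mon=0 ... Sun=6)
Days before August (Jan-Jul): 212 days
Weekday index = (6 + 212) mod 7 = 1

Tuesday


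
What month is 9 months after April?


April is month 4
4 + 9 = 13; wrap: 13 - 12 = 1

January


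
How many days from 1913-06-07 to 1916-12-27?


From 1913-06-07 to 1916-12-27
1913-06-07: days before June = 31 + 28 + 31 + 30 + 31 = 151 (1913 is not a leap year); day of year = 151 + 7 = 158
1916-12-27: days before December = 31 + 29 + 31 + 30 + 31 + 30 + 31 + 31 + 30 + 31 + 30 = 335 (1916 is a leap year); day of year = 335 + 27 = 362
Rest of 1913: 365 - 158 = 207
Full years 1914 (365), 1915 (365): 730
Total = 207 + 730 + 362 = 1299

1299 days


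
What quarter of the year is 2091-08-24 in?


Month: August (month 8)
Q1: Jan-Mar, Q2: Apr-Jun, Q3: Jul-Sep, Q4: Oct-Dec

Q3


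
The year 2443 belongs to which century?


Century = (year - 1) // 100 + 1
= (2443 - 1) // 100 + 1
= 2442 // 100 + 1
= 24 + 1

25th century


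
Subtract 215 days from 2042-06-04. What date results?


Start: 2042-06-04, subtract 215 days
Back 4 days from June 4 reaches May 31, 2042 -> 211 left
May 2042 has 31 days -> back to April 30, 2042 -> 180 left
April 2042 has 30 days -> back to March 31, 2042 -> 150 left
March 2042 has 31 days -> back to February 28, 2042 -> 119 left
February 2042 has 28 days -> back to January 31, 2042 -> 91 left
January 2042 has 31 days -> back to December 31, 2041 -> 60 left
December 2041 has 31 days -> back to November 30, 2041 -> 29 left
November 2041: 30 - 29 = 1 -> lands on November 1

Result: 2041-11-01


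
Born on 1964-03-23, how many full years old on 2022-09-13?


Birth: 1964-03-23
Reference: 2022-09-13
Year difference: 2022 - 1964 = 58

58 years old


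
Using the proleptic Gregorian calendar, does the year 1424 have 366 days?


Gregorian leap year rule: divisible by 4, but not by 100, unless also by 400.
1424 is divisible by 4 but not 100 -> leap year

Yes


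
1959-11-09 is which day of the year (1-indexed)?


Date: November 9, 1959
Days in months 1 through 10: 304
Plus 9 days in November

Day of year: 313


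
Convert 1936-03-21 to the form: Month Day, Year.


ISO 1936-03-21 parses as year=1936, month=03, day=21
Month 3 -> March

March 21, 1936


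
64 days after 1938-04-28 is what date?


Start: 1938-04-28, add 64 days
April 1938 has 30 days: 30 - 28 = 2 days to April 30 -> 62 left
May 1938 has 31 days -> 31 left
June 1938 has 30 days -> 1 left
July 1938: 1 <= 31 -> lands on July 1

Result: 1938-07-01


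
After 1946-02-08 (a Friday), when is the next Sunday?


Current: Friday
Target: Sunday
Days ahead: 2

Next Sunday: 1946-02-10


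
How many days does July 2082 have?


July 2082

31 days


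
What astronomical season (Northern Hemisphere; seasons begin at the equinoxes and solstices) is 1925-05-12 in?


Date: May 12
Astronomical Spring (approx.; exact equinox/solstice day varies by year): March 20 to June 20
May 12 falls within the Spring window

Spring


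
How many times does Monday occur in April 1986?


April 1986 has 30 days
Anchor: Jan 1, 1986. With p = 1986 - 1 = 1985: (p + p//4 - p//100 + p//400) mod 7 = (1985 + 496 - 19 + 4) mod 7 = 2466 mod 7 = 2 -> Wednesday (Mon=0 ... Sun=6)
Days before April (Jan-Mar): 90; April 1 index = (2 + 90) mod 7 = 1 -> Tuesday
First Monday is April 7
Mondays: 7, 14, 21, 28

4 Mondays


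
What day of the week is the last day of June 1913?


June 1913 has 30 days
Anchor: Jan 1, 1913. With p = 1913 - 1 = 1912: (p + p//4 - p//100 + p//400) mod 7 = (1912 + 478 - 19 + 4) mod 7 = 2375 mod 7 = 2 -> Wednesday (Mon=0 ... Sun=6)
Days before June (Jan-May): 151; June 1 index = (2 + 151) mod 7 = 6 -> Sunday
Last day offset: 30 - 1 = 29 days
Weekday index = (6 + 29) mod 7 = 0

Monday, June 30


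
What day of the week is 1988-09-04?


Date: September 4, 1988
Anchor: Jan 1, 1988. With p = 1988 - 1 = 1987: (p + p//4 - p//100 + p//400) mod 7 = (1987 + 496 - 19 + 4) mod 7 = 2468 mod 7 = 4 -> Friday (Mon=0 ... Sun=6)
Days before September (Jan-Aug): 244; offset = 244 + 4 - 1 = 247
Weekday index = (4 + 247) mod 7 = 6

Day of the week: Sunday


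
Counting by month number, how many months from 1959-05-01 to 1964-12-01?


From May 1959 to December 1964
5 years * 12 = 60 months, plus 7 months = 67

67 months


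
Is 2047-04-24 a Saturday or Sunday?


Anchor: Jan 1, 2047. With p = 2047 - 1 = 2046: (p + p//4 - p//100 + p//400) mod 7 = (2046 + 511 - 20 + 5) mod 7 = 2542 mod 7 = 1 -> Tuesday (Mon=0 ... Sun=6)
Day of year: 114; offset = 113
Weekday index = (1 + 113) mod 7 = 2 -> Wednesday
Weekend days: Saturday, Sunday

No


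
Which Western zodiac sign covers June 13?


Date: June 13
Conventional tropical zodiac dates: Gemini from May 21 onward; Cancer starts June 21
June 13 falls within the Gemini range

Gemini


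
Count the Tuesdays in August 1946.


August 1946 has 31 days
Anchor: Jan 1, 1946. With p = 1946 - 1 = 1945: (p + p//4 - p//100 + p//400) mod 7 = (1945 + 486 - 19 + 4) mod 7 = 2416 mod 7 = 1 -> Tuesday (Mon=0 ... Sun=6)
Days before August (Jan-Jul): 212; August 1 index = (1 + 212) mod 7 = 3 -> Thursday
First Tuesday is August 6
Tuesdays: 6, 13, 20, 27

4 Tuesdays


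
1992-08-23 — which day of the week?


Date: August 23, 1992
Anchor: Jan 1, 1992. With p = 1992 - 1 = 1991: (p + p//4 - p//100 + p//400) mod 7 = (1991 + 497 - 19 + 4) mod 7 = 2473 mod 7 = 2 -> Wednesday (Mon=0 ... Sun=6)
Days before August (Jan-Jul): 213; offset = 213 + 23 - 1 = 235
Weekday index = (2 + 235) mod 7 = 6

Day of the week: Sunday


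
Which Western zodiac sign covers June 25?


Date: June 25
Conventional tropical zodiac dates: Cancer from June 21 onward; Leo starts July 23
June 25 falls within the Cancer range

Cancer


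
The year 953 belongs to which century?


Century = (year - 1) // 100 + 1
= (953 - 1) // 100 + 1
= 952 // 100 + 1
= 9 + 1

10th century


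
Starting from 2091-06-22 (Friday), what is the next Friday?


Current: Friday
Target: Friday
Days ahead: 7

Next Friday: 2091-06-29


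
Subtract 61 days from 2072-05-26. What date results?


Start: 2072-05-26, subtract 61 days
Back 26 days from May 26 reaches April 30, 2072 -> 35 left
April 2072 has 30 days -> back to March 31, 2072 -> 5 left
March 2072: 31 - 5 = 26 -> lands on March 26

Result: 2072-03-26


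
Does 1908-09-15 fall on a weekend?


Anchor: Jan 1, 1908. With p = 1908 - 1 = 1907: (p + p//4 - p//100 + p//400) mod 7 = (1907 + 476 - 19 + 4) mod 7 = 2368 mod 7 = 2 -> Wednesday (Mon=0 ... Sun=6)
Day of year: 259; offset = 258
Weekday index = (2 + 258) mod 7 = 1 -> Tuesday
Weekend days: Saturday, Sunday

No


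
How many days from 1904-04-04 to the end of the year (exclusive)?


Day of year: 95 of 366
Remaining = 366 - 95

271 days


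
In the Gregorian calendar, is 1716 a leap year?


Gregorian leap year rule: divisible by 4, but not by 100, unless also by 400.
1716 is divisible by 4 but not 100 -> leap year

Yes
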